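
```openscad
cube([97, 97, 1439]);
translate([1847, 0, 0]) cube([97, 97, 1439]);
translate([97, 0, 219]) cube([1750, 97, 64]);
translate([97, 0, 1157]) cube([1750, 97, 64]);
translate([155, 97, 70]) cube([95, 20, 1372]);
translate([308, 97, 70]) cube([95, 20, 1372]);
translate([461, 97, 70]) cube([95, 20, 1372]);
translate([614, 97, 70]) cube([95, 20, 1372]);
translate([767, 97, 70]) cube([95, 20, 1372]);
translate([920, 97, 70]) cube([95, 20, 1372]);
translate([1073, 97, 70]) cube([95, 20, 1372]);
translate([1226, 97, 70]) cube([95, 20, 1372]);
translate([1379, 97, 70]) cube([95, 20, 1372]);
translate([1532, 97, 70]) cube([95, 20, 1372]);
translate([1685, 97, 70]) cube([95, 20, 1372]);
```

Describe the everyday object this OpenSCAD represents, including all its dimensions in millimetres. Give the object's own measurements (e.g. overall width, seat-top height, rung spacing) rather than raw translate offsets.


A fence section. Two 97×97 mm posts, 1439 mm tall, stand on the floor with a clear span of 1750 mm between their inner faces. Two horizontal rails of 97×64 mm section span the gap between the posts with their undersides at z = 219 mm and z = 1157 mm, flush with the posts' −y face. 11 pickets, each 95 mm wide, 20 mm thick and 1372 mm tall, are fixed to the +y face of the rails with their bottoms at z = 70 mm, spaced across the span with a 58 mm gap after the −x post and between neighbouring pickets, with 67 mm left before the +x post.


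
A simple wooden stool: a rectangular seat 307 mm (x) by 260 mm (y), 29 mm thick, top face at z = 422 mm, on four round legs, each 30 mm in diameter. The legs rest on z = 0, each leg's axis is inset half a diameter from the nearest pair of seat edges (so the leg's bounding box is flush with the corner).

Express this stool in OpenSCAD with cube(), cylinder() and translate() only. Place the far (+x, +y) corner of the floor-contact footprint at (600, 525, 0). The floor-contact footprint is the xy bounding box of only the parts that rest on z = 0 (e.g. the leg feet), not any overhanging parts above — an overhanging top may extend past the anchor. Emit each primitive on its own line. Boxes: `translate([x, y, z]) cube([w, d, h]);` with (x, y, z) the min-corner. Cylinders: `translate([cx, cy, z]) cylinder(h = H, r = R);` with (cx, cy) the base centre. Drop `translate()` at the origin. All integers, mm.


// leg_h = 422 - 29 = 393
translate([293, 265, 393]) cube([307, 260, 29]);
translate([308, 280, 0]) cylinder(h = 393, r = 15);
translate([585, 280, 0]) cylinder(h = 393, r = 15);
translate([308, 510, 0]) cylinder(h = 393, r = 15);
translate([585, 510, 0]) cylinder(h = 393, r = 15);


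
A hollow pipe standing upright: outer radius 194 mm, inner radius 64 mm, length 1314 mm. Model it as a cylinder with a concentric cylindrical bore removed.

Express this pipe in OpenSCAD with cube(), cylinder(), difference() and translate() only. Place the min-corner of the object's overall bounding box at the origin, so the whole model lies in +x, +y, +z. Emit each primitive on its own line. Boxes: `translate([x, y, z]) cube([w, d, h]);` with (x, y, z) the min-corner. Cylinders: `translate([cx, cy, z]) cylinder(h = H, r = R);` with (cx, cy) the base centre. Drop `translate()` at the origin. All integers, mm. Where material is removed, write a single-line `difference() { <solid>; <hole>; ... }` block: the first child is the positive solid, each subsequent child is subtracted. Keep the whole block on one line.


difference() { translate([194, 194, 0]) cylinder(h = 1314, r = 194); translate([194, 194, 0]) cylinder(h = 1314, r = 64); }


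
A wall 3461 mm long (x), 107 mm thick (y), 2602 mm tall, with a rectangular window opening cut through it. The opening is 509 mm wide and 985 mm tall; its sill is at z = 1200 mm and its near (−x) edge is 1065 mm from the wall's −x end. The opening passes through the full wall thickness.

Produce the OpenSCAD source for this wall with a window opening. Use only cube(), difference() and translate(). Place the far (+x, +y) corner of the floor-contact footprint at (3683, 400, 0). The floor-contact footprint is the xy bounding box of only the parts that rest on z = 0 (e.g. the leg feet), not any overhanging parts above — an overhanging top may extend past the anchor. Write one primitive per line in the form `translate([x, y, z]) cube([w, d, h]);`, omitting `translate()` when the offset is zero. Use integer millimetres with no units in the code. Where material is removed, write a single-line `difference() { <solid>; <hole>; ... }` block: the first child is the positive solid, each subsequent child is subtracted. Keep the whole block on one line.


difference() { translate([222, 293, 0]) cube([3461, 107, 2602]); translate([1287, 293, 1200]) cube([509, 107, 985]); }


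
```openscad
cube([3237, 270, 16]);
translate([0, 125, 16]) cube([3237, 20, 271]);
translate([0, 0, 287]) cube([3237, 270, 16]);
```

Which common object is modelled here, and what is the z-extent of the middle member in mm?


An I-beam. The web height is 271 mm.

Two wide flanges with a thin centred web — an I-beam. Overall 303 mm minus two 16 mm flanges gives a web of 303 − 2·16 = 271 mm.


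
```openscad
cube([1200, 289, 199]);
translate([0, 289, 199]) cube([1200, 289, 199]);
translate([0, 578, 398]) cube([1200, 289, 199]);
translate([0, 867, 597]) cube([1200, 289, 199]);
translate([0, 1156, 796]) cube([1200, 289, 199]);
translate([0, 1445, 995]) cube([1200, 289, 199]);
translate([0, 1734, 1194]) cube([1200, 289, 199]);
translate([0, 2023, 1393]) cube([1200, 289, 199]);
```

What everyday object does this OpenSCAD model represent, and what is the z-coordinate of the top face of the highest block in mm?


A staircase. The total rise is 1592 mm.

8 identical blocks, each offset up and back from the previous — a staircase. Each step is 199 mm tall and there are 8 of them, so the total rise is 8 × 199 = 1592 mm.


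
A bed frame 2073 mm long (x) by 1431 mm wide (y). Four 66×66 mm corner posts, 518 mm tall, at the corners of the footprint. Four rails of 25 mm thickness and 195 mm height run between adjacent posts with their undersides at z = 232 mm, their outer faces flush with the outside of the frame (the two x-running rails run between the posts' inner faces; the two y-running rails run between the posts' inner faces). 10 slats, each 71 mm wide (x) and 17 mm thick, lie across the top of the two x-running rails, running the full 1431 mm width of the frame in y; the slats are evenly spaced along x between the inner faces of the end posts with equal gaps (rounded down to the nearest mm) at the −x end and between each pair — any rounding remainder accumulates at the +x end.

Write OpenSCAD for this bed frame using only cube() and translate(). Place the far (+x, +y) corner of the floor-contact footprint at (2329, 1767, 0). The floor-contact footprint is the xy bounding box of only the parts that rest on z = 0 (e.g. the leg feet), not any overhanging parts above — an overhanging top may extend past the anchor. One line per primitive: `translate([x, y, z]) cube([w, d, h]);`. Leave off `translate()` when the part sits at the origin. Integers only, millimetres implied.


// slat z = rail_z + rail_h = 232 + 195 = 427
// slat gap = ⌊(1941 − 10·71) / 11⌋ = 111
translate([256, 336, 0]) cube([66, 66, 518]);
translate([256, 1701, 0]) cube([66, 66, 518]);
translate([2263, 336, 0]) cube([66, 66, 518]);
translate([2263, 1701, 0]) cube([66, 66, 518]);
translate([322, 336, 232]) cube([1941, 25, 195]);
translate([322, 1742, 232]) cube([1941, 25, 195]);
translate([256, 402, 232]) cube([25, 1299, 195]);
translate([2304, 402, 232]) cube([25, 1299, 195]);
translate([433, 336, 427]) cube([71, 1431, 17]);
translate([615, 336, 427]) cube([71, 1431, 17]);
translate([797, 336, 427]) cube([71, 1431, 17]);
translate([979, 336, 427]) cube([71, 1431, 17]);
translate([1161, 336, 427]) cube([71, 1431, 17]);
translate([1343, 336, 427]) cube([71, 1431, 17]);
translate([1525, 336, 427]) cube([71, 1431, 17]);
translate([1707, 336, 427]) cube([71, 1431, 17]);
translate([1889, 336, 427]) cube([71, 1431, 17]);
translate([2071, 336, 427]) cube([71, 1431, 17]);


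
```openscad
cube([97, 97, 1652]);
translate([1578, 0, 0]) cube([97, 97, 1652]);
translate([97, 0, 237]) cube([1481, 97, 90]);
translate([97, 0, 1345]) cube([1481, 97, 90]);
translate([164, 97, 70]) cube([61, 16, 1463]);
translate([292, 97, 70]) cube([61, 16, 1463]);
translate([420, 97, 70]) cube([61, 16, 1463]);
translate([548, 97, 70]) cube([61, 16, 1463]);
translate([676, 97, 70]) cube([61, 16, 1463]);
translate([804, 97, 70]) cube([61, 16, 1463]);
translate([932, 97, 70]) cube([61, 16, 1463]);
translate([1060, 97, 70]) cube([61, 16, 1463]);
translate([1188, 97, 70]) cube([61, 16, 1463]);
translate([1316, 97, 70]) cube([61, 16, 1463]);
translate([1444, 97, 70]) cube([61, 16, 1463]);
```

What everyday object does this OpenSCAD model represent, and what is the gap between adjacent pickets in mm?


A fence section. The picket gap is 67 mm.

Two posts, two rails, 11 pickets — a fence section. Span 1481 mm holds 11 pickets of 61 mm with 12 equal gaps: ⌊(1481 − 11·61) / 12⌋ = 67 mm.


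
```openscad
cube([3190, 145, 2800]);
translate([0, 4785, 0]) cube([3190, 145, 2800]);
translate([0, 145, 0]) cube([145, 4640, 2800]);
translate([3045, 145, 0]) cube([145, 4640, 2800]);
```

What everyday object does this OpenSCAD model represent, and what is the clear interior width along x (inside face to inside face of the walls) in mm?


A house (or room) frame. The interior width is 2900 mm.

Four 2800 mm walls enclosing a rectangle with no floor or roof — a room or house frame. Outside width is 3190 mm and wall thickness is 145 mm, so the interior width is 3190 − 2 × 145 = 2900 mm.


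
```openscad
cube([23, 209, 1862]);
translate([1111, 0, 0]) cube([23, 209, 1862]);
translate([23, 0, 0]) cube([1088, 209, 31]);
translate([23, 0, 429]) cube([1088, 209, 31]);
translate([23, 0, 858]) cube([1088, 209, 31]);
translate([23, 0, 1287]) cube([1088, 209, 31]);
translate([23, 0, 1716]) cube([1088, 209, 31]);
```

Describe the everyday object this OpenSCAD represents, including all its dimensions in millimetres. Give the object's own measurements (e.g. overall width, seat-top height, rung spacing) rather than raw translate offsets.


An open bookshelf. Two side panels, each 23 mm thick, 209 mm deep and 1862 mm tall, stand 1134 mm apart (outside-to-outside). Between them sit 5 shelves, each 31 mm thick and 209 mm deep, spanning the full gap between the sides. The bottom shelf rests on the floor (its underside at z = 0) and the clear gap between one shelf's top and the next shelf's underside is 398 mm.


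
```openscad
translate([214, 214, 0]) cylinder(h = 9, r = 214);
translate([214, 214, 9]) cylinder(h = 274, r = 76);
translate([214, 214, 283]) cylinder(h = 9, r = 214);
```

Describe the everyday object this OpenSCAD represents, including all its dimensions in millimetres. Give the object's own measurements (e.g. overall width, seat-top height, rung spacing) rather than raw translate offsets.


A spool: two coaxial disc flanges of radius 214 mm and thickness 9 mm, joined by a core cylinder of radius 76 mm and height 274 mm. The lower flange rests on z = 0 and the three cylinders share a vertical axis.


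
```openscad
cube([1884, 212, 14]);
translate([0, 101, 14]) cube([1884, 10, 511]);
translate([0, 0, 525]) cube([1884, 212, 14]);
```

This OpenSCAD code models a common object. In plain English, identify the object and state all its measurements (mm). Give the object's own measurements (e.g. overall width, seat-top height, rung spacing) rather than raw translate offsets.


An I-beam lying along x, 1884 mm long. Overall section height 539 mm. Two flanges 212 mm wide (y) and 14 mm thick, one on the floor and one at the top; a web 10 mm thick runs between them, centred on the flange width.


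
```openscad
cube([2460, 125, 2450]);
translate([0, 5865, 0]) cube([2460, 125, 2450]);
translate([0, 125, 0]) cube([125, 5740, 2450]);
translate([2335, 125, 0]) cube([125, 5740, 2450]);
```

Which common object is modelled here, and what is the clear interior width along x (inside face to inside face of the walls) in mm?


A house (or room) frame. The interior width is 2210 mm.

Four 2450 mm walls enclosing a rectangle with no floor or roof — a room or house frame. Outside width is 2460 mm and wall thickness is 125 mm, so the interior width is 2460 − 2 × 125 = 2210 mm.


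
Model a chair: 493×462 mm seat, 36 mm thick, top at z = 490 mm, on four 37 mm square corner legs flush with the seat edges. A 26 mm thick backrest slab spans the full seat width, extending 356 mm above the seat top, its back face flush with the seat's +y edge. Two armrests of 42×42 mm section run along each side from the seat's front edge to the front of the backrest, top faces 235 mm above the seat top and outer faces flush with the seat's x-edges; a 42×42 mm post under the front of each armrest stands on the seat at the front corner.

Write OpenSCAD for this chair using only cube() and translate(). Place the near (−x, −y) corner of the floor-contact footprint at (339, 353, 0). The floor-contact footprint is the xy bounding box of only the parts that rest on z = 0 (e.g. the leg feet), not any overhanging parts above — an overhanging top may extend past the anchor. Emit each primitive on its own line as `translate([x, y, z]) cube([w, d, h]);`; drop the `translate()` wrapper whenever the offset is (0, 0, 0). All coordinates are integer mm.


translate([339, 353, 454]) cube([493, 462, 36]);
translate([339, 353, 0]) cube([37, 37, 454]);
translate([795, 353, 0]) cube([37, 37, 454]);
translate([339, 778, 0]) cube([37, 37, 454]);
translate([795, 778, 0]) cube([37, 37, 454]);
translate([339, 789, 490]) cube([493, 26, 356]);
translate([339, 353, 683]) cube([42, 436, 42]);
translate([790, 353, 683]) cube([42, 436, 42]);
translate([339, 353, 490]) cube([42, 42, 193]);
translate([790, 353, 490]) cube([42, 42, 193]);


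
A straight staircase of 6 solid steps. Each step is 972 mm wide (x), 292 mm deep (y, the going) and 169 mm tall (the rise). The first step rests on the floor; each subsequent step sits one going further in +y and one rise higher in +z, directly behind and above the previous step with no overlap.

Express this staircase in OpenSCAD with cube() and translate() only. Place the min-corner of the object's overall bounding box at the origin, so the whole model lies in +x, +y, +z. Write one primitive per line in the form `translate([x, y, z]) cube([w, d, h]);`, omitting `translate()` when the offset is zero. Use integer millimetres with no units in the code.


cube([972, 292, 169]);
translate([0, 292, 169]) cube([972, 292, 169]);
translate([0, 584, 338]) cube([972, 292, 169]);
translate([0, 876, 507]) cube([972, 292, 169]);
translate([0, 1168, 676]) cube([972, 292, 169]);
translate([0, 1460, 845]) cube([972, 292, 169]);


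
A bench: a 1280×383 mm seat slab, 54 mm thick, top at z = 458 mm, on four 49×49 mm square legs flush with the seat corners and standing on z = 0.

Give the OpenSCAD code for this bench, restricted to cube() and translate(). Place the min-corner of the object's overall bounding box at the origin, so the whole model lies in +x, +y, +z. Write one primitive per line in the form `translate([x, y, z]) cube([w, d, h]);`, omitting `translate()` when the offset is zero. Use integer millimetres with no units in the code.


translate([0, 0, 404]) cube([1280, 383, 54]);
cube([49, 49, 404]);
translate([0, 334, 0]) cube([49, 49, 404]);
translate([1231, 0, 0]) cube([49, 49, 404]);
translate([1231, 334, 0]) cube([49, 49, 404]);


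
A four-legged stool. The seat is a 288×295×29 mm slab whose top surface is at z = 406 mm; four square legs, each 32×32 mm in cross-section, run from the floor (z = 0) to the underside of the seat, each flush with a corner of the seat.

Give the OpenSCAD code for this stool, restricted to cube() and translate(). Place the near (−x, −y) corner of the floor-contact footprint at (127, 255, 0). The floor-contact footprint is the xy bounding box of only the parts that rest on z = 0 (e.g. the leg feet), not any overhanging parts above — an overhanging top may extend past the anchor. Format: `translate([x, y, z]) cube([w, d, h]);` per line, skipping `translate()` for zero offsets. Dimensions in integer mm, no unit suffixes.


translate([127, 255, 377]) cube([288, 295, 29]);
translate([127, 255, 0]) cube([32, 32, 377]);
translate([383, 255, 0]) cube([32, 32, 377]);
translate([127, 518, 0]) cube([32, 32, 377]);
translate([383, 518, 0]) cube([32, 32, 377]);


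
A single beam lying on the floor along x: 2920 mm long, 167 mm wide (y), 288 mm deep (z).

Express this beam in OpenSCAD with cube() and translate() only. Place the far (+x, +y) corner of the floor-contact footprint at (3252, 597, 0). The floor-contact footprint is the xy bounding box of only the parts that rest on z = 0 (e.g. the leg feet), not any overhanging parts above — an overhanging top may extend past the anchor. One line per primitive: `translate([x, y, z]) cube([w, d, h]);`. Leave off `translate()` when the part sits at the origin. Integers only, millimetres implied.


translate([332, 430, 0]) cube([2920, 167, 288]);


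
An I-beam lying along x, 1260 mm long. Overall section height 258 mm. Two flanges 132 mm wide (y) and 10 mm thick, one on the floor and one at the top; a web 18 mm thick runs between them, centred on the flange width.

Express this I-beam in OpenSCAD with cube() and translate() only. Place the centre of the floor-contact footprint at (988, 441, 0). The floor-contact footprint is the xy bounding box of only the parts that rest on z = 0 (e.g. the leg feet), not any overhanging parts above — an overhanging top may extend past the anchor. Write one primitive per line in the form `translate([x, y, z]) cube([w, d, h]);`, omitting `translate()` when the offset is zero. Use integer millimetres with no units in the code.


translate([358, 375, 0]) cube([1260, 132, 10]);
translate([358, 432, 10]) cube([1260, 18, 238]);
translate([358, 375, 248]) cube([1260, 132, 10]);


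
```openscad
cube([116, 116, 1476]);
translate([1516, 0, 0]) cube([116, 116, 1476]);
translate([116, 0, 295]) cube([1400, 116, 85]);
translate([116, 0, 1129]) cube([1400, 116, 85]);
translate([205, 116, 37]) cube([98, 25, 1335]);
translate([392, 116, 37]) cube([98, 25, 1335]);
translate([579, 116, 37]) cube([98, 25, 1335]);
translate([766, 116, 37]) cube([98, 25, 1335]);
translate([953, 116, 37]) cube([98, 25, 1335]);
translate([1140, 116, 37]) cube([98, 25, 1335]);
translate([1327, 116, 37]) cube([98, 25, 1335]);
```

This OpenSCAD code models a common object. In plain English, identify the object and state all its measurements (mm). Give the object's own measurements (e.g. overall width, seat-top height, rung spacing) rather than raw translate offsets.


A fence section. Two 116×116 mm posts, 1476 mm tall, stand on the floor with a clear span of 1400 mm between their inner faces. Two horizontal rails of 116×85 mm section span the gap between the posts with their undersides at z = 295 mm and z = 1129 mm, flush with the posts' −y face. 7 pickets, each 98 mm wide, 25 mm thick and 1335 mm tall, are fixed to the +y face of the rails with their bottoms at z = 37 mm, spaced across the span with a 89 mm gap after the −x post and between neighbouring pickets, with 91 mm left before the +x post.


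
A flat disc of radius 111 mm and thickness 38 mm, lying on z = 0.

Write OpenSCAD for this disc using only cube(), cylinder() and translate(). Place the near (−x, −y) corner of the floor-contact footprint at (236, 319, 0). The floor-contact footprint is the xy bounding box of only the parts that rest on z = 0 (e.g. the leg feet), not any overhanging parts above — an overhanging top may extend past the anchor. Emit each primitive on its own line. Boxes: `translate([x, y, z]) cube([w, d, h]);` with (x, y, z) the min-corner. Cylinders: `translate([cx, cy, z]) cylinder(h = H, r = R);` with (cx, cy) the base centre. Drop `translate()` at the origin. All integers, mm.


translate([347, 430, 0]) cylinder(h = 38, r = 111);


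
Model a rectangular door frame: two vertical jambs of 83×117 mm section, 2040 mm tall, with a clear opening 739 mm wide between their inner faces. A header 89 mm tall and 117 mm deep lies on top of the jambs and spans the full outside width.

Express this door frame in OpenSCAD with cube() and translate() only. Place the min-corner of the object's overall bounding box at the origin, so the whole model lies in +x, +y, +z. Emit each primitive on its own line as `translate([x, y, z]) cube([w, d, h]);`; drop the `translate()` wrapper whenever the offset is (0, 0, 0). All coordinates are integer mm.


cube([83, 117, 2040]);
translate([822, 0, 0]) cube([83, 117, 2040]);
translate([0, 0, 2040]) cube([905, 117, 89]);


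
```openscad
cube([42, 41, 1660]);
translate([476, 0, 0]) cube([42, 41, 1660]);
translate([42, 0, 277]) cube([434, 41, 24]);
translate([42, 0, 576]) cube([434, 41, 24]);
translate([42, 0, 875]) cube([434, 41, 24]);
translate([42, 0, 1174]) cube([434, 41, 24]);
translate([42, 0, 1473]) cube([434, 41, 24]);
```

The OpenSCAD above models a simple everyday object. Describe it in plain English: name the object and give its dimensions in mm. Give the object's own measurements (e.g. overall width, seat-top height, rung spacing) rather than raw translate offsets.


A straight ladder. Two 42×41 mm vertical rails, 1660 mm tall, stand 518 mm apart (outside-to-outside) with their front faces coplanar on the −y side. 5 rungs, each 41 mm deep and 24 mm tall, span between the inner faces of the rails, front faces flush with the rails. The lowest rung's underside is at z = 277 mm and rungs are spaced 299 mm apart (underside to underside).


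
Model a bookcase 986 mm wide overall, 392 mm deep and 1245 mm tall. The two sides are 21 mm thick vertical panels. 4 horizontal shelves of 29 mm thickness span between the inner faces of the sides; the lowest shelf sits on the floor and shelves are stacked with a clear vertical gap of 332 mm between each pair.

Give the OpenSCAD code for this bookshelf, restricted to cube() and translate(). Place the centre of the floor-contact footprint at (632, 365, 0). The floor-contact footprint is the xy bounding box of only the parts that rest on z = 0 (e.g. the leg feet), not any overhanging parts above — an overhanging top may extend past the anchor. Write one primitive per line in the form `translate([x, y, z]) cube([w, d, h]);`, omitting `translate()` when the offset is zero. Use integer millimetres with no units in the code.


translate([139, 169, 0]) cube([21, 392, 1245]);
translate([1104, 169, 0]) cube([21, 392, 1245]);
translate([160, 169, 0]) cube([944, 392, 29]);
translate([160, 169, 361]) cube([944, 392, 29]);
translate([160, 169, 722]) cube([944, 392, 29]);
translate([160, 169, 1083]) cube([944, 392, 29]);


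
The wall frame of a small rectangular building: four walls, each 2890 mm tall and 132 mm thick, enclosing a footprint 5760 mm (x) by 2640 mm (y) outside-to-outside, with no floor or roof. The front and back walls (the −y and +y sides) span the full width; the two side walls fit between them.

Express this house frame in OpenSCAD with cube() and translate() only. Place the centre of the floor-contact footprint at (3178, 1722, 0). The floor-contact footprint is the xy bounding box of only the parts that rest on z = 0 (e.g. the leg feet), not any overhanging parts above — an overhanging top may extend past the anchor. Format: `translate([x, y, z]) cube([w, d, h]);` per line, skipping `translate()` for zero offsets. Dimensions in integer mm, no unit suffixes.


translate([298, 402, 0]) cube([5760, 132, 2890]);
translate([298, 2910, 0]) cube([5760, 132, 2890]);
translate([298, 534, 0]) cube([132, 2376, 2890]);
translate([5926, 534, 0]) cube([132, 2376, 2890]);


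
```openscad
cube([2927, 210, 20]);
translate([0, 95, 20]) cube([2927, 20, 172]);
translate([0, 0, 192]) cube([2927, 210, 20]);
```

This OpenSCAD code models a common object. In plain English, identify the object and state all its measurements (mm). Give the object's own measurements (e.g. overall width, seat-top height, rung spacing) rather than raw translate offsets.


An I-beam lying along x, 2927 mm long. Overall section height 212 mm. Two flanges 210 mm wide (y) and 20 mm thick, one on the floor and one at the top; a web 20 mm thick runs between them, centred on the flange width.


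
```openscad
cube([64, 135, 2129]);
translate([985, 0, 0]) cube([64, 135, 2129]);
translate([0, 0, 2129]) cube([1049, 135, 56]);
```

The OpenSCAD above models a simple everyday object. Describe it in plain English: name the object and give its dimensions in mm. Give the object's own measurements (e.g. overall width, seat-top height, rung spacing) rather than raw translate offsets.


A door frame. The clear opening is 921 mm wide and 2129 mm high. Two 64 mm wide jambs, 135 mm deep, stand either side of the opening from the floor to the top of the opening. A 56 mm thick head sits across the top of both jambs, spanning the full outside width of the frame.


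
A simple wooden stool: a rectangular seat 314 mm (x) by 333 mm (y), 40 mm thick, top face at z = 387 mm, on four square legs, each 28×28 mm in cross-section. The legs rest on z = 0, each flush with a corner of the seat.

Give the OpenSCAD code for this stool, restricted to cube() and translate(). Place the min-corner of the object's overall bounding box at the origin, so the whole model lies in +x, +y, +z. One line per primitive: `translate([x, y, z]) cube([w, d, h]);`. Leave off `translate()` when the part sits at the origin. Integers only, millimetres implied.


translate([0, 0, 347]) cube([314, 333, 40]);
cube([28, 28, 347]);
translate([286, 0, 0]) cube([28, 28, 347]);
translate([0, 305, 0]) cube([28, 28, 347]);
translate([286, 305, 0]) cube([28, 28, 347]);


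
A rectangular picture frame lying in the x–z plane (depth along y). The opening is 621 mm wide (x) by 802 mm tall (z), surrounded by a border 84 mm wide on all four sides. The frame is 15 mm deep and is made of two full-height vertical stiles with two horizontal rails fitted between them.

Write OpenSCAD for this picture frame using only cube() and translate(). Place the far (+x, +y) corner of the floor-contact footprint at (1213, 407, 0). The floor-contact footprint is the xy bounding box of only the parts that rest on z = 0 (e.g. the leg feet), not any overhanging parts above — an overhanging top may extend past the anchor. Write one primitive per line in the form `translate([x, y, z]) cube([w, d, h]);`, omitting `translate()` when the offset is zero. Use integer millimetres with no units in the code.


translate([424, 392, 0]) cube([84, 15, 970]);
translate([1129, 392, 0]) cube([84, 15, 970]);
translate([508, 392, 0]) cube([621, 15, 84]);
translate([508, 392, 886]) cube([621, 15, 84]);


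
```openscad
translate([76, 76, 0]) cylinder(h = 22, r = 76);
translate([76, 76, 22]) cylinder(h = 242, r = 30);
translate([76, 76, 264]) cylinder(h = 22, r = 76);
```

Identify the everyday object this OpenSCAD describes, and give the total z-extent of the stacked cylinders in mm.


A spool. The overall height is 286 mm.

Three coaxial cylinders, large–small–large — a spool. Two 22 mm flanges and a 242 mm core give 22 + 242 + 22 = 286 mm.


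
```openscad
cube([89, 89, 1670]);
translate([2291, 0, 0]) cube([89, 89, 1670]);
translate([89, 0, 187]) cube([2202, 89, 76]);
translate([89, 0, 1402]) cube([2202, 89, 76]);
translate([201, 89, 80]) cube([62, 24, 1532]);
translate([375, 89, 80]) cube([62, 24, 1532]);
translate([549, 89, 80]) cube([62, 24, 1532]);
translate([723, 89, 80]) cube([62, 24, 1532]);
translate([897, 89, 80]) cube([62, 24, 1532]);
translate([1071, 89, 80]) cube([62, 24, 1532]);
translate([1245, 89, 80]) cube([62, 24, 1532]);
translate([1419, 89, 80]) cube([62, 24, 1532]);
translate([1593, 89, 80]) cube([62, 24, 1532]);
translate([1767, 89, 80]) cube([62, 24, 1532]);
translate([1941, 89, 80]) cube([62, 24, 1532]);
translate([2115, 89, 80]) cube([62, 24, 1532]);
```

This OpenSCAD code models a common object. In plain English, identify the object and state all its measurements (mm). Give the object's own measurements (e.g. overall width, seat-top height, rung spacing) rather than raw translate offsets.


A fence section. Two 89×89 mm posts, 1670 mm tall, stand on the floor with a clear span of 2202 mm between their inner faces. Two horizontal rails of 89×76 mm section span the gap between the posts with their undersides at z = 187 mm and z = 1402 mm, flush with the posts' −y face. 12 pickets, each 62 mm wide, 24 mm thick and 1532 mm tall, are fixed to the +y face of the rails with their bottoms at z = 80 mm, spaced across the span with a 112 mm gap after the −x post and between neighbouring pickets, with 114 mm left before the +x post.


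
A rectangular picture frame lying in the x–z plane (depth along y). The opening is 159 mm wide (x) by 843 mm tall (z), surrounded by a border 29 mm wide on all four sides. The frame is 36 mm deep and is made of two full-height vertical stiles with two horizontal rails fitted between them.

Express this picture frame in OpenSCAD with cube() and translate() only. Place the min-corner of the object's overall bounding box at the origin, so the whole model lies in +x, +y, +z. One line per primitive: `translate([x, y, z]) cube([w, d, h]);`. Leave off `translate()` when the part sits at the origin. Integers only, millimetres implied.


cube([29, 36, 901]);
translate([188, 0, 0]) cube([29, 36, 901]);
translate([29, 0, 0]) cube([159, 36, 29]);
translate([29, 0, 872]) cube([159, 36, 29]);


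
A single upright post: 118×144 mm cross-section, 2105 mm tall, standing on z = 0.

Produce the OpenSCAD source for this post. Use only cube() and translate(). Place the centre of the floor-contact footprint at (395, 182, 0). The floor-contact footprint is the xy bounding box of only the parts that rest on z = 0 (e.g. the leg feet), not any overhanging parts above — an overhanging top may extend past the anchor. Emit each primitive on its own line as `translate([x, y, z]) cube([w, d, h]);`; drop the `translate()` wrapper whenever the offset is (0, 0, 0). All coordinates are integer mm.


translate([336, 110, 0]) cube([118, 144, 2105]);


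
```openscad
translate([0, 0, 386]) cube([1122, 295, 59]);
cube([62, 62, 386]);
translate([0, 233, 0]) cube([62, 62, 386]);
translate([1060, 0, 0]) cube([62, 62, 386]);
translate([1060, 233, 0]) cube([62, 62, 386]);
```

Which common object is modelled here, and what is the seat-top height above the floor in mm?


A bench. The seat-top height is 445 mm.

A long slab on four corner posts — a bench. The slab sits at z = 386 with thickness 59, so the top is 386 + 59 = 445 mm.


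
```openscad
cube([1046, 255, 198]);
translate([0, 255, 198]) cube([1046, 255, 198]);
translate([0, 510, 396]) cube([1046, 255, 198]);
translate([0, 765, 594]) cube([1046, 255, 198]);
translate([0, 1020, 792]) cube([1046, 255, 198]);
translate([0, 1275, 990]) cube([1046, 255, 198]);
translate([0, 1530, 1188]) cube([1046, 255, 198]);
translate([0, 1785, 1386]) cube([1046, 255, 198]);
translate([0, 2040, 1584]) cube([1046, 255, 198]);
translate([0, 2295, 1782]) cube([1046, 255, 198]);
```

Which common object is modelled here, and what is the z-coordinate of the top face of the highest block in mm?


A staircase. The total rise is 1980 mm.

10 identical blocks, each offset up and back from the previous — a staircase. Each step is 198 mm tall and there are 10 of them, so the total rise is 10 × 198 = 1980 mm.


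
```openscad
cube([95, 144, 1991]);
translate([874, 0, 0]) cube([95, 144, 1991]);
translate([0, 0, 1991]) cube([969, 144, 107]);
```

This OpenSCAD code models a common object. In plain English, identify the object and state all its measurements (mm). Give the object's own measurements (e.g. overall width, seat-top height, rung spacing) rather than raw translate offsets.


A door frame. The clear opening is 779 mm wide and 1991 mm high. Two 95 mm wide jambs, 144 mm deep, stand either side of the opening from the floor to the top of the opening. A 107 mm thick head sits across the top of both jambs, spanning the full outside width of the frame.


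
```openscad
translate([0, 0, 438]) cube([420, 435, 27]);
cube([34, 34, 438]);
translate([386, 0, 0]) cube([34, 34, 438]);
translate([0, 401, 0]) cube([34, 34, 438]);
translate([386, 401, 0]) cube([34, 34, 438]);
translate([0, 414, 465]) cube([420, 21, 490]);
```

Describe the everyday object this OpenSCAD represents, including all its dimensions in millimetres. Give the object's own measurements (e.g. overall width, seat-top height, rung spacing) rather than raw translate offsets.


A chair. The seat is a 420×435×27 mm slab with its top at z = 465 mm, on four 34×34 mm corner legs (flush with the seat edges, standing on z = 0). A flat backrest 21 mm thick, 490 mm tall, spans the full seat width and rises from the seat top along its +y edge, rear face flush with the rear of the seat.


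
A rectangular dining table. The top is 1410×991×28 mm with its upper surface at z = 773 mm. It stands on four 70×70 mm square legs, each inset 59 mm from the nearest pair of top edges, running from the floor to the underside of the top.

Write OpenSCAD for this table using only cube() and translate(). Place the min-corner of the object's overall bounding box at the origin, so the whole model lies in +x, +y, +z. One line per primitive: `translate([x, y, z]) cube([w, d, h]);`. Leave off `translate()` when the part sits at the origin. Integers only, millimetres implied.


translate([0, 0, 745]) cube([1410, 991, 28]);
translate([59, 59, 0]) cube([70, 70, 745]);
translate([1281, 59, 0]) cube([70, 70, 745]);
translate([59, 862, 0]) cube([70, 70, 745]);
translate([1281, 862, 0]) cube([70, 70, 745]);


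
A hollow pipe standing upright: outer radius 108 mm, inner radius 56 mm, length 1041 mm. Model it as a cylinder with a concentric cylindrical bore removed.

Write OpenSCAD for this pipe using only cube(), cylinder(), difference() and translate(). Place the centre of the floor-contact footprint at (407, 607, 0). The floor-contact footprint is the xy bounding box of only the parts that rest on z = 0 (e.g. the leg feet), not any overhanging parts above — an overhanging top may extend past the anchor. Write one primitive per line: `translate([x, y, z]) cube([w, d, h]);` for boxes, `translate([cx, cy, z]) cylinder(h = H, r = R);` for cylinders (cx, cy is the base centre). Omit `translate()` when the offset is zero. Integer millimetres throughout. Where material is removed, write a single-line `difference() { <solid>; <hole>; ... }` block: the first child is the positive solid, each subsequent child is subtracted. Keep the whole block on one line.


difference() { translate([407, 607, 0]) cylinder(h = 1041, r = 108); translate([407, 607, 0]) cylinder(h = 1041, r = 56); }


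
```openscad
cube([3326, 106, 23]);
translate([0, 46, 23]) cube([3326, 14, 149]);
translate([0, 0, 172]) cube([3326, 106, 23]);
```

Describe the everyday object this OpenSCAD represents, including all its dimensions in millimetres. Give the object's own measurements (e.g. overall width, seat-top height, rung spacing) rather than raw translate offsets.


An I-beam lying along x, 3326 mm long. Overall section height 195 mm. Two flanges 106 mm wide (y) and 23 mm thick, one on the floor and one at the top; a web 14 mm thick runs between them, centred on the flange width.


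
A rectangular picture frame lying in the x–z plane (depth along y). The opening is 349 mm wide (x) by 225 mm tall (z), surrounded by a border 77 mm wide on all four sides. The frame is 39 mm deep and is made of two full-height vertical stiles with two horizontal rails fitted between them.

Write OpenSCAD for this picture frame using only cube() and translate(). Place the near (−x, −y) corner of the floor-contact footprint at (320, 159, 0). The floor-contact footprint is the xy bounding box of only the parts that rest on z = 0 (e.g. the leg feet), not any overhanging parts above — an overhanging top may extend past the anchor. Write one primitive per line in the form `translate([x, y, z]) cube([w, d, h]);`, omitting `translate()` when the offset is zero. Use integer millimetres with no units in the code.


translate([320, 159, 0]) cube([77, 39, 379]);
translate([746, 159, 0]) cube([77, 39, 379]);
translate([397, 159, 0]) cube([349, 39, 77]);
translate([397, 159, 302]) cube([349, 39, 77]);


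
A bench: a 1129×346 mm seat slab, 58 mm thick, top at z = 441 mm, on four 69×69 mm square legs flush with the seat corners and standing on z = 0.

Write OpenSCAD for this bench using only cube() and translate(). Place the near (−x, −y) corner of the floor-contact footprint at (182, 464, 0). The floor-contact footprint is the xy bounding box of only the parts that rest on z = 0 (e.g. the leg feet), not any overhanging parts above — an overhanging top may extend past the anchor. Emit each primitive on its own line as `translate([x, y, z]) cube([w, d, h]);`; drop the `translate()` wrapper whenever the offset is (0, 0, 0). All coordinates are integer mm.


translate([182, 464, 383]) cube([1129, 346, 58]);
translate([182, 464, 0]) cube([69, 69, 383]);
translate([182, 741, 0]) cube([69, 69, 383]);
translate([1242, 464, 0]) cube([69, 69, 383]);
translate([1242, 741, 0]) cube([69, 69, 383]);


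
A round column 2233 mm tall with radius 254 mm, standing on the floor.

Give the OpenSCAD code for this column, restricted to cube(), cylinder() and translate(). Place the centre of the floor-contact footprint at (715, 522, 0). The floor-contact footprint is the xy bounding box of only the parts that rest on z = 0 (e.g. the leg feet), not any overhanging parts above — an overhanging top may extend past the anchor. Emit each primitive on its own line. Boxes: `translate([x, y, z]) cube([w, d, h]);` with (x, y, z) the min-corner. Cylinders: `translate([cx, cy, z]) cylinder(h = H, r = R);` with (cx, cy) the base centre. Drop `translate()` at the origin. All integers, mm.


translate([715, 522, 0]) cylinder(h = 2233, r = 254);


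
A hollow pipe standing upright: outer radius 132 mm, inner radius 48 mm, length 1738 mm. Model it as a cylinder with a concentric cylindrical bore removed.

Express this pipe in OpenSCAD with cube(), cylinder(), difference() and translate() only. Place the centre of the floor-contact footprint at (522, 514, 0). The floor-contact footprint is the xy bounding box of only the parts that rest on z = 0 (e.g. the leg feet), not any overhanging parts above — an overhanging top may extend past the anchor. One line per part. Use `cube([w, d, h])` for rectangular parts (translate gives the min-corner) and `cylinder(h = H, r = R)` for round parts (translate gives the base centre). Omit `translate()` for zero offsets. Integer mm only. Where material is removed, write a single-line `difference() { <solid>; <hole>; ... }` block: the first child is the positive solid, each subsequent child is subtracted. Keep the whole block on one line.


difference() { translate([522, 514, 0]) cylinder(h = 1738, r = 132); translate([522, 514, 0]) cylinder(h = 1738, r = 48); }


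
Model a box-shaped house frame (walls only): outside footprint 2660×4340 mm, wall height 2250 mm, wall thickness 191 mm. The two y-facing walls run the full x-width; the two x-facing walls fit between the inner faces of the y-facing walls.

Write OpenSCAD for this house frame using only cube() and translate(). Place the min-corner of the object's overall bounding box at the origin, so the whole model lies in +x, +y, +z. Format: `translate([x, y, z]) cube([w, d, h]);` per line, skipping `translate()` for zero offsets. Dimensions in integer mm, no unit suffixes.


cube([2660, 191, 2250]);
translate([0, 4149, 0]) cube([2660, 191, 2250]);
translate([0, 191, 0]) cube([191, 3958, 2250]);
translate([2469, 191, 0]) cube([191, 3958, 2250]);


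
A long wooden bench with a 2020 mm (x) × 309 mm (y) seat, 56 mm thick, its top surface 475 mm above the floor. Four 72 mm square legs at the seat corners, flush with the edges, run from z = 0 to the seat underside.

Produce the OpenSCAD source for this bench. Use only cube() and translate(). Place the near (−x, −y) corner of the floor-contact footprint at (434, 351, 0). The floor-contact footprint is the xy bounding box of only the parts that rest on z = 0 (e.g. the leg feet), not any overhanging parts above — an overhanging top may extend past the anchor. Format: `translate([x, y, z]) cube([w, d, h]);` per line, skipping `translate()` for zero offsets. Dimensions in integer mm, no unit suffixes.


translate([434, 351, 419]) cube([2020, 309, 56]);
translate([434, 351, 0]) cube([72, 72, 419]);
translate([434, 588, 0]) cube([72, 72, 419]);
translate([2382, 351, 0]) cube([72, 72, 419]);
translate([2382, 588, 0]) cube([72, 72, 419]);
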